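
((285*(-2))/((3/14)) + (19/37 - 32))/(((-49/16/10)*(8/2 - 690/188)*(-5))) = -299551680/56203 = -5329.82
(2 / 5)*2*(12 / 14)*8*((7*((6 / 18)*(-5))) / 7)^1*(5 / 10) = -32 / 7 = -4.57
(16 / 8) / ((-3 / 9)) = -6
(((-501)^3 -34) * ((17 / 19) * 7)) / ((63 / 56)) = -119715461320 / 171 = -700090417.08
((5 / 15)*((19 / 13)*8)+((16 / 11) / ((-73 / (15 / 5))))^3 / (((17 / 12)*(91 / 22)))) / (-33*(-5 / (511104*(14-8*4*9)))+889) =29860767832500224 / 6811265543095187811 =0.00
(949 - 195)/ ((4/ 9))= 3393/ 2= 1696.50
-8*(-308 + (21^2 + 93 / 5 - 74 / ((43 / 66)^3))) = 368857712 / 397535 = 927.86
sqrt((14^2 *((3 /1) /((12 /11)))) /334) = 7 *sqrt(3674) /334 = 1.27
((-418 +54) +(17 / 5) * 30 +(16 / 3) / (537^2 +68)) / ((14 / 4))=-453422932 / 6057177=-74.86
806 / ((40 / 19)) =382.85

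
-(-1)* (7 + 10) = 17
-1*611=-611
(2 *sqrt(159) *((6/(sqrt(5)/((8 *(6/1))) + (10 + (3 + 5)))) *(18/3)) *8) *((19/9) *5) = -15360 *sqrt(795)/39289 + 13271040 *sqrt(159)/39289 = 4248.22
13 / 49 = 0.27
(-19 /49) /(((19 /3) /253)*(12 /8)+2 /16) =-38456 /16121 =-2.39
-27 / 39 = -0.69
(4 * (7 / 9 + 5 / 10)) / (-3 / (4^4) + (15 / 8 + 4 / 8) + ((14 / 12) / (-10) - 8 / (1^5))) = -0.89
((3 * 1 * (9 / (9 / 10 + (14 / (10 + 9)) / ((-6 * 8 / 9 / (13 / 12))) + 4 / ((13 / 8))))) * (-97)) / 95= -363168 / 42311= -8.58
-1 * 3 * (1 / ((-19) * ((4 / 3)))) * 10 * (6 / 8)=135 / 152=0.89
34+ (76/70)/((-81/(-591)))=39616/945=41.92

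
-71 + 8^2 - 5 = -12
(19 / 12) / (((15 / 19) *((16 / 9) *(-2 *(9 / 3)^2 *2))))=-361 / 11520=-0.03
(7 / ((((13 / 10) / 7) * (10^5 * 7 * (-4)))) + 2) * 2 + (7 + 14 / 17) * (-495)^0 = 52259881 / 4420000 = 11.82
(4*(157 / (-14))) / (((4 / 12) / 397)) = -373974 / 7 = -53424.86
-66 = -66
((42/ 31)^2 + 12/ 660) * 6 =587886/ 52855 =11.12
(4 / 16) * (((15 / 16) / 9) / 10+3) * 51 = 4913 / 128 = 38.38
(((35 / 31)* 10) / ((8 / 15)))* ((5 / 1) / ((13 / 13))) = 13125 / 124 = 105.85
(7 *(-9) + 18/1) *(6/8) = -135/4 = -33.75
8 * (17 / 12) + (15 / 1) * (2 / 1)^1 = 124 / 3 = 41.33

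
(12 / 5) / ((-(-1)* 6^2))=1 / 15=0.07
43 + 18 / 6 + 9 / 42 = 647 / 14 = 46.21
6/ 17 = 0.35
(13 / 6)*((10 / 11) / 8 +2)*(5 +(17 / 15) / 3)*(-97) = -430001 / 180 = -2388.89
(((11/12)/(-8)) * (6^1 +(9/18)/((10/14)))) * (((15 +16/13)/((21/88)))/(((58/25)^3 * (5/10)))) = -5345553125/639186912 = -8.36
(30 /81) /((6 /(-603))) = -335 /9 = -37.22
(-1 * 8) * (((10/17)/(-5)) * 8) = 128/17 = 7.53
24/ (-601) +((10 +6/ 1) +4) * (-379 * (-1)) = 4555556/ 601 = 7579.96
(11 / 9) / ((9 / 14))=154 / 81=1.90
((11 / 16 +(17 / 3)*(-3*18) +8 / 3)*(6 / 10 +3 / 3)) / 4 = -14527 / 120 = -121.06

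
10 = 10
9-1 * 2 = 7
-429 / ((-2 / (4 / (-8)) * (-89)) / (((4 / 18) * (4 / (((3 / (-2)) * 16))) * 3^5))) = -3861 / 356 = -10.85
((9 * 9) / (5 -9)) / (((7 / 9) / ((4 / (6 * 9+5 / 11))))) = -1.91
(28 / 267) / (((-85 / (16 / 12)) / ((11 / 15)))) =-1232 / 1021275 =-0.00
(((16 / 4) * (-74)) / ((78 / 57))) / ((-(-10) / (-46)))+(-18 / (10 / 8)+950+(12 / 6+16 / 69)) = 1733764 / 897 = 1932.85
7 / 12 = 0.58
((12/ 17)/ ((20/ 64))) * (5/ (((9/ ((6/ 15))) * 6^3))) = 16/ 6885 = 0.00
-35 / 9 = -3.89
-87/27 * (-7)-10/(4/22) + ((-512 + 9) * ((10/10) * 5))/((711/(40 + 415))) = -389131/237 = -1641.90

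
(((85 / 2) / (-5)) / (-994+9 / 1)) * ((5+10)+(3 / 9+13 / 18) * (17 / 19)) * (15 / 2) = 4879 / 4728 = 1.03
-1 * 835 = -835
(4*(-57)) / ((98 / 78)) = -8892 / 49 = -181.47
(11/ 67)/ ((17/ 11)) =0.11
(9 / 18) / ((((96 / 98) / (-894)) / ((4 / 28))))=-1043 / 16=-65.19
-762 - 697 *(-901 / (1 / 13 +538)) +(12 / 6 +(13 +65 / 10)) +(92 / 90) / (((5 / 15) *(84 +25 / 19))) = 29026419653 / 68033370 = 426.65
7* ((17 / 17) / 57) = 7 / 57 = 0.12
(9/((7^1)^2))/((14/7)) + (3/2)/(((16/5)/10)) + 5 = 7667/784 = 9.78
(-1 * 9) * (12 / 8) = -27 / 2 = -13.50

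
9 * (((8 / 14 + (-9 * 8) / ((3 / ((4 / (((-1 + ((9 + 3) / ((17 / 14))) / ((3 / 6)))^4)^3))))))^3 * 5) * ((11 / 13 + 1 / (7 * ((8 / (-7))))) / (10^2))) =369682041831971479074873661983040550317489605202825197321040131904665839724824289110712776190 / 6105230461219247161406196998955675386760670346718796029452375666322969992780624116276169564779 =0.06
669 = 669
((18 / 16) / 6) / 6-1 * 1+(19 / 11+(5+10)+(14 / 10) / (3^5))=6742069 / 427680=15.76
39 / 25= 1.56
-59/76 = -0.78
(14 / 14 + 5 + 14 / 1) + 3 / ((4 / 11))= 113 / 4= 28.25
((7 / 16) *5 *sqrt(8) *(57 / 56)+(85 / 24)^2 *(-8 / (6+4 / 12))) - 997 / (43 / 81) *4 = -147611443 / 19608+285 *sqrt(2) / 64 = -7521.83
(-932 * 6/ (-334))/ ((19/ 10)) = 27960/ 3173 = 8.81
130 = 130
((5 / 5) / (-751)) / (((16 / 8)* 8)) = -1 / 12016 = -0.00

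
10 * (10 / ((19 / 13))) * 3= 3900 / 19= 205.26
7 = 7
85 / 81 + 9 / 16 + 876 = 1137385 / 1296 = 877.61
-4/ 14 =-2/ 7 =-0.29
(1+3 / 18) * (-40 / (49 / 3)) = -20 / 7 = -2.86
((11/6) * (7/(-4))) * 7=-539/24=-22.46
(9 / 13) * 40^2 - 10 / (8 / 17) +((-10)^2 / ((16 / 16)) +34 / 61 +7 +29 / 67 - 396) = 169686073 / 212524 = 798.43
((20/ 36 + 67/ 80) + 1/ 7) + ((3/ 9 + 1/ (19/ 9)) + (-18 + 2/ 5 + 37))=2082103/ 95760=21.74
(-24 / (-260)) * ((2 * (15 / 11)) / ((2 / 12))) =216 / 143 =1.51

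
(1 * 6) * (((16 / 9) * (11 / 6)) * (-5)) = -880 / 9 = -97.78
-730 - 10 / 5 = -732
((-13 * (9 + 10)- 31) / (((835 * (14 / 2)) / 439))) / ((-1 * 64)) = 61021 / 187040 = 0.33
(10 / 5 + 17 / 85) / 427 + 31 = 31.01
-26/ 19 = -1.37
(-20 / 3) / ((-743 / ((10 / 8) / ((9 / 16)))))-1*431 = -8645891 / 20061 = -430.98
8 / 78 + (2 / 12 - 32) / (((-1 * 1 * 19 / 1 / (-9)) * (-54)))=3395 / 8892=0.38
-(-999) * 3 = 2997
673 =673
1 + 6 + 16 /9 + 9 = 160 /9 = 17.78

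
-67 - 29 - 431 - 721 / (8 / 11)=-12147 / 8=-1518.38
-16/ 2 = -8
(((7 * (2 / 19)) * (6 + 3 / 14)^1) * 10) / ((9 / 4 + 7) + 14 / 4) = 1160 / 323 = 3.59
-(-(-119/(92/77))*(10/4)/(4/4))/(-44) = 4165/736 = 5.66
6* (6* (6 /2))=108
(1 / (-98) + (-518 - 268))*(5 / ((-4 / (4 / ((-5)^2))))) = 77029 / 490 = 157.20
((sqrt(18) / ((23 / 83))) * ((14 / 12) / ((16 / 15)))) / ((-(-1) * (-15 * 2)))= -581 * sqrt(2) / 1472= -0.56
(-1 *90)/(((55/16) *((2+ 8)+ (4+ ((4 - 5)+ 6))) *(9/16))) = -512/209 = -2.45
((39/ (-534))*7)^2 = 8281/ 31684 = 0.26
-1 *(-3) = 3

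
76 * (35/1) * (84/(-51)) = -4381.18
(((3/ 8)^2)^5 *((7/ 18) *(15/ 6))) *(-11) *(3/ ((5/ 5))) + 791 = 3397311553181/ 4294967296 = 791.00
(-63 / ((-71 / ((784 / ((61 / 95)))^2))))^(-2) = 69796884481 / 122134897087252439040000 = 0.00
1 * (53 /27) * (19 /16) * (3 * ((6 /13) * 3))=1007 /104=9.68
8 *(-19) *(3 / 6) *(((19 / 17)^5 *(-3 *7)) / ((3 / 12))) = 15807416016 / 1419857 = 11133.10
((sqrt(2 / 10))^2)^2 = 1 / 25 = 0.04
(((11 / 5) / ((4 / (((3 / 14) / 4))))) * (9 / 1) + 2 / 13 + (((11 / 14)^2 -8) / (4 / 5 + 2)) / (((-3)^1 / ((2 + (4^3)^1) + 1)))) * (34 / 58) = 2157819299 / 62069280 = 34.76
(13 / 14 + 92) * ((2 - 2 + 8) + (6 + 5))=24719 / 14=1765.64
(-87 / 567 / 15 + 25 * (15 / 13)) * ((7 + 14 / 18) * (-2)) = -4250992 / 9477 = -448.56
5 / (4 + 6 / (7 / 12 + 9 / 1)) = 575 / 532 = 1.08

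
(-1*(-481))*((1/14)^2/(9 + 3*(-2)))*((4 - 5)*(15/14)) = -2405/2744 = -0.88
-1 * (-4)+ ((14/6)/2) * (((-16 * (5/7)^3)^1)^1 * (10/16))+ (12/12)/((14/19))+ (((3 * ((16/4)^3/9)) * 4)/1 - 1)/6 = 6686/441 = 15.16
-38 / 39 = -0.97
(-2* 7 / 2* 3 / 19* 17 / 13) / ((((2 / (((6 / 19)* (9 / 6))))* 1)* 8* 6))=-1071 / 150176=-0.01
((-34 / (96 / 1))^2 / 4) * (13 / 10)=3757 / 92160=0.04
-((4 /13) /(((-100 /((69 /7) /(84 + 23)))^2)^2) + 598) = -61166244410894372667121 /102284689650325000000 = -598.00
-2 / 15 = -0.13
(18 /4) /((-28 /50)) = -8.04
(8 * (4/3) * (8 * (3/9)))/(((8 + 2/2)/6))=512/27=18.96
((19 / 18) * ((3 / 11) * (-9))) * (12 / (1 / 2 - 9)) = 684 / 187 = 3.66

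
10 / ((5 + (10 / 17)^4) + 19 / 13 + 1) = 10857730 / 8231537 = 1.32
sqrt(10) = 3.16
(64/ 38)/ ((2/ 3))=2.53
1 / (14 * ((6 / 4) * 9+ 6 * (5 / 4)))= 1 / 294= 0.00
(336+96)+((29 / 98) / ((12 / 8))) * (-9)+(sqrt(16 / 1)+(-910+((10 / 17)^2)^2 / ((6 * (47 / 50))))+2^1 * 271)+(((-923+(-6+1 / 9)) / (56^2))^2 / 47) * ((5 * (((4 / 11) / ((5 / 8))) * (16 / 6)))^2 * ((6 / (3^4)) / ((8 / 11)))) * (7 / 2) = 1756706590307215 / 26502018693003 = 66.29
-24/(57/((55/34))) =-0.68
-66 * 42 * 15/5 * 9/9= -8316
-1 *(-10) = 10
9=9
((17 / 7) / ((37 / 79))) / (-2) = -1343 / 518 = -2.59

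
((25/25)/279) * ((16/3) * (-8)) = -128/837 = -0.15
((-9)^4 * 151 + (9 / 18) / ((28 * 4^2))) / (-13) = -887677057 / 11648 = -76208.54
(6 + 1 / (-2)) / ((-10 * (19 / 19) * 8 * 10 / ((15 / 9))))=-11 / 960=-0.01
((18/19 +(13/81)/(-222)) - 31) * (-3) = 10267969/113886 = 90.16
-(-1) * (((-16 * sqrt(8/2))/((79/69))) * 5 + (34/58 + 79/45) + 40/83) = -1171635608/8556885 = -136.92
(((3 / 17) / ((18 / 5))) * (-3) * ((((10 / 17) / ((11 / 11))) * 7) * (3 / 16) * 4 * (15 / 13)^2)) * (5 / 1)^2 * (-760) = 561093750 / 48841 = 11488.17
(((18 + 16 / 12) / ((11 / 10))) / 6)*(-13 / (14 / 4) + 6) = 4640 / 693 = 6.70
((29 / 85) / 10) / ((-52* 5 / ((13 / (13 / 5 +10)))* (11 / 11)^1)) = -29 / 214200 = -0.00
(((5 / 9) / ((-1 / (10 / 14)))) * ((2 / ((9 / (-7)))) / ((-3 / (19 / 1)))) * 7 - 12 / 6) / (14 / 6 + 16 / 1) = -7136 / 4455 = -1.60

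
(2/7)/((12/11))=0.26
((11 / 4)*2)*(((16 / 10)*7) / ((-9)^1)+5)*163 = 303017 / 90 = 3366.86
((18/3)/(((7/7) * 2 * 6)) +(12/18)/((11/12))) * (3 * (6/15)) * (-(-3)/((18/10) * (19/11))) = 27/19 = 1.42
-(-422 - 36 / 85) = 422.42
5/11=0.45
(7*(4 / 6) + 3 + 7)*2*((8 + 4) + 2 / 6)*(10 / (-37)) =-880 / 9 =-97.78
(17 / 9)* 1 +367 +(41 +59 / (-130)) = 479039 / 1170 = 409.44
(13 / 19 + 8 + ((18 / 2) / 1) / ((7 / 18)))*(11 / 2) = 46563 / 266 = 175.05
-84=-84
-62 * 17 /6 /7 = -527 /21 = -25.10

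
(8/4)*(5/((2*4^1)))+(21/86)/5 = 1117/860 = 1.30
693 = 693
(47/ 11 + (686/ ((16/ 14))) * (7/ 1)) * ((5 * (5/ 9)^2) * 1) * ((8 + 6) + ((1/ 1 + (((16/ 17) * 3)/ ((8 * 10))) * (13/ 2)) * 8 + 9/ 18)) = 6380115875/ 40392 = 157954.94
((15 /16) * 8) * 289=4335 /2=2167.50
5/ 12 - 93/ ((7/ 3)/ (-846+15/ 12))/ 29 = 1414619/ 1218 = 1161.43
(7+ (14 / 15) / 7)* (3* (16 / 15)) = 1712 / 75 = 22.83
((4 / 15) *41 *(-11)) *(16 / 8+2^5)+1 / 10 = -122669 / 30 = -4088.97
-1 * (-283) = 283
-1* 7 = -7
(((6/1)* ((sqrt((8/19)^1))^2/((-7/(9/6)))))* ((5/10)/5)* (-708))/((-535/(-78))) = 1988064/355775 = 5.59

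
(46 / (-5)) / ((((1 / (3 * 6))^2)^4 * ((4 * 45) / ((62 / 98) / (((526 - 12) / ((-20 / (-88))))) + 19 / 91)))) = -5301445441535136 / 45019975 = -117757627.40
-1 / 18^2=-1 / 324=-0.00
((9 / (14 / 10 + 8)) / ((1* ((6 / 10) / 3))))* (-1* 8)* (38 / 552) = -2850 / 1081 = -2.64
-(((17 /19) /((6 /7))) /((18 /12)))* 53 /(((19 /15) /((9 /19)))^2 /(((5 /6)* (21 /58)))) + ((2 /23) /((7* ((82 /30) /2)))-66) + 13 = -103420867244437 /1895988621884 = -54.55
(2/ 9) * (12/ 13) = 8/ 39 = 0.21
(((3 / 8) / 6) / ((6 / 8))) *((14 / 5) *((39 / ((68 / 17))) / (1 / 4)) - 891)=-1303 / 20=-65.15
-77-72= -149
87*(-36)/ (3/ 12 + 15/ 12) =-2088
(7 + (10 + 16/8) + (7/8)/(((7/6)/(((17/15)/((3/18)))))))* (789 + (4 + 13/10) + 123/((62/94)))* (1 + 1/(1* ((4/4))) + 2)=94547.57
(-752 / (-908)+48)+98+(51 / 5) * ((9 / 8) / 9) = 1344777 / 9080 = 148.10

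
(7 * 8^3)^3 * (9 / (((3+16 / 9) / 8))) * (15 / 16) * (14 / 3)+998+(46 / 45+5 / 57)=111589461312175477 / 36765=3035209066018.64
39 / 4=9.75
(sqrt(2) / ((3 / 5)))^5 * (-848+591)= -3212500 * sqrt(2) / 243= -18696.14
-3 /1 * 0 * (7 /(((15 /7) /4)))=0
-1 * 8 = -8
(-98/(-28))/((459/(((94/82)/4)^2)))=15463/24690528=0.00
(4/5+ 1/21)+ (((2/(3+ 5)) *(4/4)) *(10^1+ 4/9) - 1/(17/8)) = 32003/10710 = 2.99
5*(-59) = -295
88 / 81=1.09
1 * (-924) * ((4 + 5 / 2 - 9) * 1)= 2310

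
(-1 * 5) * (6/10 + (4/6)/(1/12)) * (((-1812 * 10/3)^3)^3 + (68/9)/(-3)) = 12421231824104455662078787584000002924/27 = 460045623114979839336251400000000000.00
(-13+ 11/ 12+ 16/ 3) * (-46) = 621/ 2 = 310.50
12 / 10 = 6 / 5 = 1.20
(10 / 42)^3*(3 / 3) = 125 / 9261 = 0.01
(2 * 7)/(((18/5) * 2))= 1.94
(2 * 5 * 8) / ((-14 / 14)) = -80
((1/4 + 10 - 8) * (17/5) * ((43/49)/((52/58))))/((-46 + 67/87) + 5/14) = -976401/5851300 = -0.17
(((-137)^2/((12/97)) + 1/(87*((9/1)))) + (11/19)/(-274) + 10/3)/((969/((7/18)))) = 8658349718375/142197579432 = 60.89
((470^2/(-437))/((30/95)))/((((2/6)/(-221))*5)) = 4881890/23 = 212256.09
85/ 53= 1.60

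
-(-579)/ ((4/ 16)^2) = 9264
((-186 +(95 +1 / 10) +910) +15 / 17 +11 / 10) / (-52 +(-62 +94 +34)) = 34896 / 595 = 58.65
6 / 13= 0.46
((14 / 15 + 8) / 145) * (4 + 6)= 268 / 435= 0.62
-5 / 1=-5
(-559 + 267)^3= -24897088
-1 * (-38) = 38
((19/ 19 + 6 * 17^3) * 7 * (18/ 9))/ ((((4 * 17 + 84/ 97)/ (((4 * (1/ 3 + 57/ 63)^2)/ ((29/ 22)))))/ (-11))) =-467785271096/ 1525545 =-306634.86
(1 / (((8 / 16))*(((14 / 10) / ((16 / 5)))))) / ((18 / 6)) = 32 / 21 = 1.52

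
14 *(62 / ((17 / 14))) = 12152 / 17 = 714.82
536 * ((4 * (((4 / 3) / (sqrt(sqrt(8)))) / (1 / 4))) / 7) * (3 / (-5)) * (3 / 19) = -51456 * 2^(1 / 4) / 665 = -92.02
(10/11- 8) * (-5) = 390/11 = 35.45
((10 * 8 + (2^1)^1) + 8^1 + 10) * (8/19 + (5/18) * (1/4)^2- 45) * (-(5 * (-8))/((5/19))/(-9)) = 6096025/81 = 75259.57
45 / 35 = 9 / 7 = 1.29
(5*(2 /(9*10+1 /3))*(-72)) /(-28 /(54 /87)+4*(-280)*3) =9720 /4152533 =0.00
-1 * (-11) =11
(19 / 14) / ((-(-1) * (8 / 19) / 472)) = 21299 / 14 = 1521.36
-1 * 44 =-44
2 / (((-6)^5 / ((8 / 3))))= -1 / 1458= -0.00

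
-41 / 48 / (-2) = 41 / 96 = 0.43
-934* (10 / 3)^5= -93400000 / 243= -384362.14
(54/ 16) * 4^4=864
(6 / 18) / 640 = 1 / 1920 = 0.00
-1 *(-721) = 721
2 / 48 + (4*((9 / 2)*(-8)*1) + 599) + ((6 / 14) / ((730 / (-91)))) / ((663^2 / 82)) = 14976021577 / 32911320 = 455.04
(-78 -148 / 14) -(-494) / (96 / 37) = 34213 / 336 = 101.82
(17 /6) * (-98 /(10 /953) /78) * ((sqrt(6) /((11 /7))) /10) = -5556943 * sqrt(6) /257400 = -52.88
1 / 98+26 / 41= 2589 / 4018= 0.64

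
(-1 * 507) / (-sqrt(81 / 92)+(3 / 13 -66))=19201780 / 2490393 -57122 * sqrt(23) / 2490393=7.60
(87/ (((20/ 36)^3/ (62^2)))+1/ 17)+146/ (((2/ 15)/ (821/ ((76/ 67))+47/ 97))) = 42977512648013/ 15665500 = 2743449.79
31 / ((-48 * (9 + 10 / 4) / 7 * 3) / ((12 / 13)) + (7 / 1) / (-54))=-11718 / 96925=-0.12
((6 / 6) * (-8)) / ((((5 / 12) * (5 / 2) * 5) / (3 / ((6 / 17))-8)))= -96 / 125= -0.77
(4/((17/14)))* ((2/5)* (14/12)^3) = 4802/2295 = 2.09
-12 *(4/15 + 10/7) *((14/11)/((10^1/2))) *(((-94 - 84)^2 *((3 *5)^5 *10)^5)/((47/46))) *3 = -6288840035403310611419677734375000000000000/517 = -12164100648749150118800150000000000000000.00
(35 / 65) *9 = 63 / 13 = 4.85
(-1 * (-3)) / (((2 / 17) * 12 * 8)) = 17 / 64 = 0.27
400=400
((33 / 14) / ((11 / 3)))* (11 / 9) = 11 / 14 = 0.79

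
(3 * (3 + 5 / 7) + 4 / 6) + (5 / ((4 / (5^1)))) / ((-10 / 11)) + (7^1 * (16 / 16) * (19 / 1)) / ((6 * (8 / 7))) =2725 / 112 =24.33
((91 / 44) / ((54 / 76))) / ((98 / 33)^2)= 2717 / 8232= 0.33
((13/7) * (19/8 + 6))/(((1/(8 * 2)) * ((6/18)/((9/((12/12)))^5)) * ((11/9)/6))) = 16663863996/77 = 216413818.13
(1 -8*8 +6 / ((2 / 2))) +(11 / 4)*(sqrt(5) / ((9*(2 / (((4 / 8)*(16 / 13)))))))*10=-57 +110*sqrt(5) / 117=-54.90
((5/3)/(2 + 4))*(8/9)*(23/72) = 115/1458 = 0.08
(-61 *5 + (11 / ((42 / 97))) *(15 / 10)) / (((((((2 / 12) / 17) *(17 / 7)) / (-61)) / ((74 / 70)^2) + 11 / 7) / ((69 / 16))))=-129180990699 / 176331808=-732.60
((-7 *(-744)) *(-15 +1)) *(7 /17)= -510384 /17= -30022.59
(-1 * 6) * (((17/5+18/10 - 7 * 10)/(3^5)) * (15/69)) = 8/23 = 0.35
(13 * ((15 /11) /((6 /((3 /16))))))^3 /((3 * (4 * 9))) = 274625 /174456832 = 0.00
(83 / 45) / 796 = 83 / 35820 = 0.00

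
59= 59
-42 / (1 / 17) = -714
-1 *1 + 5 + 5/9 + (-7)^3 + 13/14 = -42527/126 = -337.52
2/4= 1/2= 0.50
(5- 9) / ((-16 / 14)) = 7 / 2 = 3.50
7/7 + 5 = 6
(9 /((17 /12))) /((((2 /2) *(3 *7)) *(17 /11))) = 396 /2023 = 0.20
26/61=0.43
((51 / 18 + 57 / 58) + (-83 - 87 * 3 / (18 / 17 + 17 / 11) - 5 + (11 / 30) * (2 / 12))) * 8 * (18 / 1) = -1874497868 / 70615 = -26545.32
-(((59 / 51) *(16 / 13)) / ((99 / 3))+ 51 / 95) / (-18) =1205509 / 37413090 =0.03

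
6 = 6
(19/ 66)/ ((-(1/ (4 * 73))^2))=-810008/ 33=-24545.70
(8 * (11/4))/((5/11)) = 242/5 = 48.40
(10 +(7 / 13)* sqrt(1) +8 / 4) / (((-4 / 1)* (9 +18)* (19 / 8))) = -326 / 6669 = -0.05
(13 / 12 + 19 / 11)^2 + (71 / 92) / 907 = 2871638177 / 363482064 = 7.90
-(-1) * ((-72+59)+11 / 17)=-210 / 17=-12.35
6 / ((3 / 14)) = 28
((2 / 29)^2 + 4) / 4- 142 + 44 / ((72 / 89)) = -1311101 / 15138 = -86.61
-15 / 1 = -15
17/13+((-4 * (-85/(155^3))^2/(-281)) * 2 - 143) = -287108550183071194/2026281841683125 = -141.69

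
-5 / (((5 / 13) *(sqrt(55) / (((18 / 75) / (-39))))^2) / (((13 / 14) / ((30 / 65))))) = -13 / 721875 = -0.00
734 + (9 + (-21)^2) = 1184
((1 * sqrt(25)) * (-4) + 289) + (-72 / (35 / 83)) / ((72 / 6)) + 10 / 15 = 26821 / 105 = 255.44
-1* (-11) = 11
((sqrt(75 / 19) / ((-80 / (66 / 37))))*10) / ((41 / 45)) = -7425*sqrt(57) / 115292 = -0.49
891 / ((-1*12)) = -297 / 4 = -74.25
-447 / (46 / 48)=-10728 / 23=-466.43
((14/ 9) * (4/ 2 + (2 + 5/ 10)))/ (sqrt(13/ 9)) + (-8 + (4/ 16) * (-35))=-67/ 4 + 21 * sqrt(13)/ 13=-10.93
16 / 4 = 4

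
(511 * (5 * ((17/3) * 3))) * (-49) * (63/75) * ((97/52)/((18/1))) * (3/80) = -289025177/41600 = -6947.72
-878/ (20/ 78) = -17121/ 5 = -3424.20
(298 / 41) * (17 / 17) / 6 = 149 / 123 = 1.21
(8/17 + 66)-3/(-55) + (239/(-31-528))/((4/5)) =137964111/2090660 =65.99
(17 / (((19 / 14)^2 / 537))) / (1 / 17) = 30417828 / 361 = 84259.91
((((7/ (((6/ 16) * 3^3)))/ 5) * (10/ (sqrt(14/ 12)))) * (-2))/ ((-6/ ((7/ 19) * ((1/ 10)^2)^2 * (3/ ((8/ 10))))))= 7 * sqrt(42)/ 769500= 0.00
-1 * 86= -86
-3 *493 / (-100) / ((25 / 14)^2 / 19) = 1376949 / 15625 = 88.12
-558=-558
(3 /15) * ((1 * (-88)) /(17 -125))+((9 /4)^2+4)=19927 /2160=9.23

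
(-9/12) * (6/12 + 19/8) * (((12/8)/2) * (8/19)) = -207/304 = -0.68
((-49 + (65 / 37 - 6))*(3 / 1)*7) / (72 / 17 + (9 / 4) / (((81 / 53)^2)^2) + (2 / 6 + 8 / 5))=-67276285360200 / 395980334437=-169.90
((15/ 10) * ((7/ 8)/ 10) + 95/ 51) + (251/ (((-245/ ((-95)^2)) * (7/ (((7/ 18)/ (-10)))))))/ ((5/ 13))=135.55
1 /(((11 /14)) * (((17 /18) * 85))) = 252 /15895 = 0.02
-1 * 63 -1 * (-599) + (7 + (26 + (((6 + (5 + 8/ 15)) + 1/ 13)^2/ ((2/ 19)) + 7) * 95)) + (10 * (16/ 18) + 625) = 104377047/ 845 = 123523.13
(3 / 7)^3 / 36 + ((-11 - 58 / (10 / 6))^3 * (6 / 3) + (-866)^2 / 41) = -1222441829081 / 7031500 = -173852.21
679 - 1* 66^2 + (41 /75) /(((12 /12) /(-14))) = -276349 /75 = -3684.65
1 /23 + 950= 950.04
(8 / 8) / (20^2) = 1 / 400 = 0.00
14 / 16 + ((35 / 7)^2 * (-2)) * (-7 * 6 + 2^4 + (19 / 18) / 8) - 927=6611 / 18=367.28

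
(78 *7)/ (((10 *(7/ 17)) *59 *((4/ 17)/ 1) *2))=11271/ 2360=4.78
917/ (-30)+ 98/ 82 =-36127/ 1230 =-29.37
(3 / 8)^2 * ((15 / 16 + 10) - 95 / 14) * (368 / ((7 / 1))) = 96255 / 3136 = 30.69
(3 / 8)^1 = 3 / 8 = 0.38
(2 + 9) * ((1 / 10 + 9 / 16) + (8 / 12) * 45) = 26983 / 80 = 337.29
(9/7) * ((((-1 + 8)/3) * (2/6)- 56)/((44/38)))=-1349/22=-61.32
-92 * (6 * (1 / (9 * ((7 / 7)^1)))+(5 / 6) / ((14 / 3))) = -1633 / 21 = -77.76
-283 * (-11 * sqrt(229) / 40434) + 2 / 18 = 1 / 9 + 3113 * sqrt(229) / 40434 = 1.28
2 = 2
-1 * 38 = -38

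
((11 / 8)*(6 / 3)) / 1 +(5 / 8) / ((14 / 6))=169 / 56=3.02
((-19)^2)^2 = 130321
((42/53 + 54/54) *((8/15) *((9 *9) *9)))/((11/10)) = 369360/583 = 633.55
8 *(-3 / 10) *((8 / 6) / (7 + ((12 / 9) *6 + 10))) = -16 / 125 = -0.13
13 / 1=13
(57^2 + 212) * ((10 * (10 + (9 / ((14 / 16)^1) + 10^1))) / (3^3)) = 7337320 / 189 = 38821.80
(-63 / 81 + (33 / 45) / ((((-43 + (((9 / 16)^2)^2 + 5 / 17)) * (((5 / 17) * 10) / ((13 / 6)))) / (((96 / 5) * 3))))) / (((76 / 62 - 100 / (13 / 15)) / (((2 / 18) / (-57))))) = -54092808958409 / 2100537199634478750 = -0.00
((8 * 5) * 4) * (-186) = -29760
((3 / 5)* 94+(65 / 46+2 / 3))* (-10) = -584.80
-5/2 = -2.50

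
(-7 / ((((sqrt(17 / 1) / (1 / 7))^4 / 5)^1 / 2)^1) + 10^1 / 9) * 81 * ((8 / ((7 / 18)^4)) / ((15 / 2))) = 998881072128 / 238003927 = 4196.91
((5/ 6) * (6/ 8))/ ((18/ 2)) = 0.07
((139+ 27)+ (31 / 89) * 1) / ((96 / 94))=231945 / 1424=162.88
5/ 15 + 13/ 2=41/ 6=6.83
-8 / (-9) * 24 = 64 / 3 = 21.33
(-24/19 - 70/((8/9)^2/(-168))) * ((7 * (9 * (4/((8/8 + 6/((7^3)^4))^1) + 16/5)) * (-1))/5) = -8876640646785018051/6574611423325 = -1350139.21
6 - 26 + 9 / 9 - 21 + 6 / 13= -39.54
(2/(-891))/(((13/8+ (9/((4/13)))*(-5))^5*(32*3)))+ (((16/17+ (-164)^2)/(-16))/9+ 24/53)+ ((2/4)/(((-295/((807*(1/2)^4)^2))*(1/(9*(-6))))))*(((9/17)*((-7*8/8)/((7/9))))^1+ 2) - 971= -679170688141093120287601138093/377096521047421643956350720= -1801.05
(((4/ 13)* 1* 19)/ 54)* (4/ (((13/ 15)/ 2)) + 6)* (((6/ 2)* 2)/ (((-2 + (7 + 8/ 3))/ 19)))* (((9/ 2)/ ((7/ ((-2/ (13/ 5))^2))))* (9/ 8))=48247650/ 4598321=10.49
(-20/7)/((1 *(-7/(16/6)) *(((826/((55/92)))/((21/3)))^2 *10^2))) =605/2165544024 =0.00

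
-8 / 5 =-1.60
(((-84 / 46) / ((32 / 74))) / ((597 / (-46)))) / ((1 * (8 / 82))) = 10619 / 3184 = 3.34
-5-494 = -499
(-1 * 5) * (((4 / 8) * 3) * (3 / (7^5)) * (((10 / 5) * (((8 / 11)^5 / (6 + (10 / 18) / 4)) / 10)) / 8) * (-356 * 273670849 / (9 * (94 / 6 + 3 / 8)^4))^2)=-8559274453099121020743416878844608512 / 288756477725880587084637366015625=-29641.84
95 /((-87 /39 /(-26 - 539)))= 697775 /29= 24061.21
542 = 542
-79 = -79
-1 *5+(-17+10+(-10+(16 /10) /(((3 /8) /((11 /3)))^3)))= 5371586 /3645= 1473.69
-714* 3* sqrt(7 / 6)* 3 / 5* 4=-5552.70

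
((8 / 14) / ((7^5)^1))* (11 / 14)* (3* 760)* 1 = 50160 / 823543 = 0.06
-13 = -13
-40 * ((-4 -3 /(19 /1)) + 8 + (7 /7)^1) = -3680 /19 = -193.68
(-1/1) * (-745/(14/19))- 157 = 11957/14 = 854.07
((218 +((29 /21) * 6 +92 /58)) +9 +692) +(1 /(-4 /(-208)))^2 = 737473 /203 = 3632.87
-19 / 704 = -0.03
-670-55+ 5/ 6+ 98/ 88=-95443/ 132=-723.05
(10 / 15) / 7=2 / 21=0.10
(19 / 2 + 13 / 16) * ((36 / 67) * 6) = 4455 / 134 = 33.25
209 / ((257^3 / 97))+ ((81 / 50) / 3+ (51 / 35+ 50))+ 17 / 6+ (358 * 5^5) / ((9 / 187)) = 23245193.72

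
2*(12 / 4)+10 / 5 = 8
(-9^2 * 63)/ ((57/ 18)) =-30618/ 19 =-1611.47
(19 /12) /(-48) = -19 /576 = -0.03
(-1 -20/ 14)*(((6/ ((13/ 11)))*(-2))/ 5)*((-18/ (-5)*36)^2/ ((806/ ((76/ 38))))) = 942264576/ 4584125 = 205.55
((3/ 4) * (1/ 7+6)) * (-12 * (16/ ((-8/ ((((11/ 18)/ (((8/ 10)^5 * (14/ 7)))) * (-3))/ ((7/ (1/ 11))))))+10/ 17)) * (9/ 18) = -62333445/ 3411968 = -18.27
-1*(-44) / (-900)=-11 / 225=-0.05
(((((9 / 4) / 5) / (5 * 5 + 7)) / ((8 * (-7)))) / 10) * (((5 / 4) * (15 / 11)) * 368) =-621 / 39424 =-0.02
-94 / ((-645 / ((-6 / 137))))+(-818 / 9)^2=19709032192 / 2385855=8260.78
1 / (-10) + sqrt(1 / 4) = 2 / 5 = 0.40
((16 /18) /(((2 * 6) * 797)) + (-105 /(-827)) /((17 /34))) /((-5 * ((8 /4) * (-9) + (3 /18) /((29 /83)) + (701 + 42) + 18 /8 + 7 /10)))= -524394704 /7518680505873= -0.00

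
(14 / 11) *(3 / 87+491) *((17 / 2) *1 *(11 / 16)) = 105910 / 29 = 3652.07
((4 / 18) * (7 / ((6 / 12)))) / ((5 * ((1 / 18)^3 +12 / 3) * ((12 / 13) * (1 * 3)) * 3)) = 2184 / 116645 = 0.02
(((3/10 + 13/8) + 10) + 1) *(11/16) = 5687/640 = 8.89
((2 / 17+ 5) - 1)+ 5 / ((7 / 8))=1170 / 119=9.83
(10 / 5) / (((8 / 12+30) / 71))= 213 / 46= 4.63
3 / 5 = 0.60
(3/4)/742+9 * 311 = 8307435/2968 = 2799.00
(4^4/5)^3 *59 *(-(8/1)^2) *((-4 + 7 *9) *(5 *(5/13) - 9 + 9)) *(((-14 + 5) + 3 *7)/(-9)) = 14950781157376/195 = 76670672601.93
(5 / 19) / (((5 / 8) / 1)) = 0.42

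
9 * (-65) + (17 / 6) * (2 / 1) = -1738 / 3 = -579.33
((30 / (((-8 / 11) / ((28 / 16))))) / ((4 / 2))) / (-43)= 1155 / 1376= 0.84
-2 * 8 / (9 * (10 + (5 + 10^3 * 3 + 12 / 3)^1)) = -16 / 27171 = -0.00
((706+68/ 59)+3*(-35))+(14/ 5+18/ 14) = 1251882/ 2065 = 606.24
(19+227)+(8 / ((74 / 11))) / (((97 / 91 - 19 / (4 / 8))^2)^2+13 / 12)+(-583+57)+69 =-11954728757896968487 / 56657482436514445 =-211.00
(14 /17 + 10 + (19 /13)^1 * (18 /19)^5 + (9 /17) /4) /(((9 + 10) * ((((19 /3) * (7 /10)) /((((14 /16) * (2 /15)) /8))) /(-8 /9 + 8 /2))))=9734546563 /1497188116944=0.01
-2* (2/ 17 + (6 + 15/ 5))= -310/ 17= -18.24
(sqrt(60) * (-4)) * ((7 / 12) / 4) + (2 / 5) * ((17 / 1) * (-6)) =-204 / 5-7 * sqrt(15) / 6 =-45.32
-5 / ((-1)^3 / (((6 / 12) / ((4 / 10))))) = 25 / 4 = 6.25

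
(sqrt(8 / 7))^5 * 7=128 * sqrt(14) / 49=9.77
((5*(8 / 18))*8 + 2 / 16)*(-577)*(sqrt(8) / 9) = -743753*sqrt(2) / 324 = -3246.38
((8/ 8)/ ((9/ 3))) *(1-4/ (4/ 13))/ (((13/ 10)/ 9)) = -360/ 13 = -27.69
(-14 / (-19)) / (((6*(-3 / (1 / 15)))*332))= -7 / 851580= -0.00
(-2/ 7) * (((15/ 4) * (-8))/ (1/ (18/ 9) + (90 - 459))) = -120/ 5159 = -0.02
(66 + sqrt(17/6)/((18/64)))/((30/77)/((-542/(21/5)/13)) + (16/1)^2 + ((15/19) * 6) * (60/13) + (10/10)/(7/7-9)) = 94247296 * sqrt(102)/44165747799 + 388770096/1635768437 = 0.26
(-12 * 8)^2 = 9216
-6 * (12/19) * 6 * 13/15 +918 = 85338/95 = 898.29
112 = 112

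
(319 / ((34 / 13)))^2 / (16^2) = 17197609 / 295936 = 58.11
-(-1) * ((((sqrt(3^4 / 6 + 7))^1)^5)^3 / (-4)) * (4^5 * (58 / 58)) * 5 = -973771369405 * sqrt(82) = -8817874786453.76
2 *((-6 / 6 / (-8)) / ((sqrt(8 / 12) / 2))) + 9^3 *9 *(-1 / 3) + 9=-2178 + sqrt(6) / 4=-2177.39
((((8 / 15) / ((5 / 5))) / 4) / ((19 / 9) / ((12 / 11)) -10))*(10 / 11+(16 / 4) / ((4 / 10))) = -1728 / 9581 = -0.18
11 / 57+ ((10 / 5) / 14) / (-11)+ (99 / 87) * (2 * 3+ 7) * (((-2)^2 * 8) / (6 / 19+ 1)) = 1145364398 / 3182025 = 359.95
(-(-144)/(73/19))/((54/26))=3952/219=18.05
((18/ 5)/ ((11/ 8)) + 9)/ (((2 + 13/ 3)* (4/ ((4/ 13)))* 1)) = 1917/ 13585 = 0.14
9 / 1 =9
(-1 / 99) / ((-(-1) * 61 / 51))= -17 / 2013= -0.01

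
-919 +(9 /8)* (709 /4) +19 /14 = -160885 /224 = -718.24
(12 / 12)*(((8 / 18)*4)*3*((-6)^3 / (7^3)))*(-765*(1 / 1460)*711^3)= 15837722191584 / 25039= 632522153.10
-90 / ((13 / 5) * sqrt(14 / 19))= -40.33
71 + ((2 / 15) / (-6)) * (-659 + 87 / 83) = 85.62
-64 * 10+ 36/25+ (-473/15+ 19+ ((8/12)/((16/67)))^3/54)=-650.69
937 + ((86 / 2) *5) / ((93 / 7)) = 88646 / 93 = 953.18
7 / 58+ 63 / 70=148 / 145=1.02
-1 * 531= -531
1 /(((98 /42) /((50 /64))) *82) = 0.00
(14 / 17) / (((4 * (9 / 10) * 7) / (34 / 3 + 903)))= 13715 / 459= 29.88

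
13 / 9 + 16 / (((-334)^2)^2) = 10111352182 / 7000166889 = 1.44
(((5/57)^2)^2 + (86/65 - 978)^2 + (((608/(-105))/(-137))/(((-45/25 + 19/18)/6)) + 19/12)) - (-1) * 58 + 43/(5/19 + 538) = 5325217602003209045735939/5582239922861865900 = 953957.13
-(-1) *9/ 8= 1.12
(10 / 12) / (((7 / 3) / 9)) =45 / 14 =3.21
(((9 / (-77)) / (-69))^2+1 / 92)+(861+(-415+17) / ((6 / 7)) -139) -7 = 9434823737 / 37637292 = 250.68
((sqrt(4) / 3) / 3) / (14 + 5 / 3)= 2 / 141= 0.01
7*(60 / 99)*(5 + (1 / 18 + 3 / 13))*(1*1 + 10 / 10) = 173180 / 3861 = 44.85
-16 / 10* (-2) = 3.20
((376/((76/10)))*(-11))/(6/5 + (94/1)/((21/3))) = -90475/2432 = -37.20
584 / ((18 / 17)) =4964 / 9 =551.56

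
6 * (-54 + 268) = 1284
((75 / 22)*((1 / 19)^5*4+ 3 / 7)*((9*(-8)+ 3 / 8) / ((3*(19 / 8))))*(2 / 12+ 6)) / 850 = -52495972775 / 492664465832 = -0.11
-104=-104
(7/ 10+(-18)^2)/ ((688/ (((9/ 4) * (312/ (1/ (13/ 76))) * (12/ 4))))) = 44448183/ 261440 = 170.01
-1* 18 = -18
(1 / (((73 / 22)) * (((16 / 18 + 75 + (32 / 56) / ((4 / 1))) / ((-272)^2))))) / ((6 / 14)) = 684.26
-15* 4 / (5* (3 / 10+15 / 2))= -20 / 13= -1.54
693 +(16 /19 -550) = 2733 /19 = 143.84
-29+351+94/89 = 28752/89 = 323.06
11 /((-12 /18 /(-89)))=2937 /2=1468.50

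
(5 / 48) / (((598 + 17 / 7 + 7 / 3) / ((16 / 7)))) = 0.00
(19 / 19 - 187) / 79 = -186 / 79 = -2.35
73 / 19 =3.84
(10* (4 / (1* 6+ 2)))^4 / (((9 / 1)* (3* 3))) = 625 / 81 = 7.72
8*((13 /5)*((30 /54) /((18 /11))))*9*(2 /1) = 1144 /9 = 127.11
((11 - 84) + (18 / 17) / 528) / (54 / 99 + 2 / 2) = -109205 / 2312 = -47.23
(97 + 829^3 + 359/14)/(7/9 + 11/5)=358925434335/1876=191324858.39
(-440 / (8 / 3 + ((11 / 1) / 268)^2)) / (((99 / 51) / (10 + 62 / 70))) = -3721632384 / 4024685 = -924.70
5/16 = 0.31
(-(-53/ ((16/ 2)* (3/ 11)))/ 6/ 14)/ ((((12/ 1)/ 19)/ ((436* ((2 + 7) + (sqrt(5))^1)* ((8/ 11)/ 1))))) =109763* sqrt(5)/ 756 + 109763/ 84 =1631.36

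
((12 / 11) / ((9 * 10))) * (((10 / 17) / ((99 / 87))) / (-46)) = -58 / 425799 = -0.00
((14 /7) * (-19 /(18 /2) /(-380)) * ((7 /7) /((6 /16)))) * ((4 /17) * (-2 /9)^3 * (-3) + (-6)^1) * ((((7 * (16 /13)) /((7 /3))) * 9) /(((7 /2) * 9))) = -3168512 /16916445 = -0.19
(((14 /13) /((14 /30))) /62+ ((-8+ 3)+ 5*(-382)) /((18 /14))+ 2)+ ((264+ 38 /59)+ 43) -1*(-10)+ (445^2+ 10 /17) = 716138065796 /3637881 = 196855.83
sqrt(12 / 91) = 2 * sqrt(273) / 91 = 0.36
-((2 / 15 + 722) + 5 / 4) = -43403 / 60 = -723.38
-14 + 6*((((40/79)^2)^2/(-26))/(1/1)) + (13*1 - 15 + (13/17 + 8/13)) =-125978271711/8607967901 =-14.64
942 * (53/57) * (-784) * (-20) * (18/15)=313135872/19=16480835.37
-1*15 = -15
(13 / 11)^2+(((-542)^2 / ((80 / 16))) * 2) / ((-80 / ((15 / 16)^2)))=-79890721 / 61952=-1289.56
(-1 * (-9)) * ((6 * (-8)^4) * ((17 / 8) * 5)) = 2350080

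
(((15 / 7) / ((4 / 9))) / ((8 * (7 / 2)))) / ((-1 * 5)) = -27 / 784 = -0.03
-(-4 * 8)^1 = 32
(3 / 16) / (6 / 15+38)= 5 / 1024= 0.00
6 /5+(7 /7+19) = 106 /5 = 21.20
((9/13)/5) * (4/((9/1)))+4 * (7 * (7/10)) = 1278/65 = 19.66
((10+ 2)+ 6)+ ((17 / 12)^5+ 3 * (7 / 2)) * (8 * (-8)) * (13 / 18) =-51163997 / 69984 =-731.08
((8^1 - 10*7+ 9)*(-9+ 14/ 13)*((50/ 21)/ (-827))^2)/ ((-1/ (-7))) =13647500/ 560137851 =0.02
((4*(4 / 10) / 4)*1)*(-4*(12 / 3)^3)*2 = -1024 / 5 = -204.80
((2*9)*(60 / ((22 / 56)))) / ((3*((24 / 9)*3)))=1260 / 11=114.55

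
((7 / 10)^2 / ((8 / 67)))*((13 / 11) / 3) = 42679 / 26400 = 1.62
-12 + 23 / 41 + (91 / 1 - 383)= -12441 / 41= -303.44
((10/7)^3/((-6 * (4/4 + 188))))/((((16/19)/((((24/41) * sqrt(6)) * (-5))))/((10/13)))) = 237500 * sqrt(6)/34552791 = 0.02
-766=-766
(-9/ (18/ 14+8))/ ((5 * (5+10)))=-21/ 1625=-0.01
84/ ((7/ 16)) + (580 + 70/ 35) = 774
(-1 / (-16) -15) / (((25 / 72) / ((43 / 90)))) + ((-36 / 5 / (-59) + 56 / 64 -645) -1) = -39267861 / 59000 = -665.56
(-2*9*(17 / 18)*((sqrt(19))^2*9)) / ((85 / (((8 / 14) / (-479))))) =684 / 16765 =0.04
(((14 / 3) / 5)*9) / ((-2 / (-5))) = 21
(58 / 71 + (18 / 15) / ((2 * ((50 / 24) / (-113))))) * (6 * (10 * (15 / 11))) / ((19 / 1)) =-921528 / 6745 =-136.62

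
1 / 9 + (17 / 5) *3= 10.31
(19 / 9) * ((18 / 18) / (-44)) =-19 / 396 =-0.05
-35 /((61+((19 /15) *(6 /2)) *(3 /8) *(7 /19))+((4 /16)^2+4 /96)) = -1200 /2113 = -0.57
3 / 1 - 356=-353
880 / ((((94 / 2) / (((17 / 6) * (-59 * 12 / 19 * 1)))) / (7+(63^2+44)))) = -7946725.20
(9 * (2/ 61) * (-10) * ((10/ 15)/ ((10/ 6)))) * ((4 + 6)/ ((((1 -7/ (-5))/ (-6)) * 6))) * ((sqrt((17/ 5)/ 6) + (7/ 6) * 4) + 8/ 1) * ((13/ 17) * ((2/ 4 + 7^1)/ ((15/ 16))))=403.75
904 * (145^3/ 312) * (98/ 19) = 33760473250/ 741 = 45560692.65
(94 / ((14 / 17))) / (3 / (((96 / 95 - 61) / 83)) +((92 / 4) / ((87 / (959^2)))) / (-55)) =-21788502285 / 844635509284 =-0.03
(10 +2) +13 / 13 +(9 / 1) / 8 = 113 / 8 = 14.12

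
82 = 82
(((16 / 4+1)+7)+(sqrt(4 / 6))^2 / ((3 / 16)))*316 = 4915.56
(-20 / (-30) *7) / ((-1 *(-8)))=7 / 12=0.58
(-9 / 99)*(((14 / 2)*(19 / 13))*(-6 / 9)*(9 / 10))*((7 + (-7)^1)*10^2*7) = 0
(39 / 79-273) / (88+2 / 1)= -1196 / 395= -3.03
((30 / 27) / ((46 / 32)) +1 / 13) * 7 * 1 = 16009 / 2691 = 5.95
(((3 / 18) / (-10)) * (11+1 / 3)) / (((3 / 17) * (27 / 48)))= -2312 / 1215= -1.90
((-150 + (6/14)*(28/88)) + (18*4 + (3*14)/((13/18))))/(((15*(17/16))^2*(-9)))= 240512/27895725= 0.01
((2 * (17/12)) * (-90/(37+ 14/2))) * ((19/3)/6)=-1615/264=-6.12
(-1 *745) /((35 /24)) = -3576 /7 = -510.86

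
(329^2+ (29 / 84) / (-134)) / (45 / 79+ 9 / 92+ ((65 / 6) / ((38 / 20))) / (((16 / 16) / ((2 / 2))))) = 42061465306841 / 2475013366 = 16994.44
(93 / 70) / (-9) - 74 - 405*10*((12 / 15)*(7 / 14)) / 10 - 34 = -56731 / 210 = -270.15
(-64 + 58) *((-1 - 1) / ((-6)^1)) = -2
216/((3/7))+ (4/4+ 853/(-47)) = 22882/47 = 486.85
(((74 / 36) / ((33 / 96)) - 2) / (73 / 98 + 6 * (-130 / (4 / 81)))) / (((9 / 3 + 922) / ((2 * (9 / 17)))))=-77224 / 267737105075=-0.00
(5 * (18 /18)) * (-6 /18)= -5 /3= -1.67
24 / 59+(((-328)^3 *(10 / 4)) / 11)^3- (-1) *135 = -40507611030211681834614641 / 78529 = -515829961290882117875.11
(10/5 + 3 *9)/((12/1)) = 29/12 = 2.42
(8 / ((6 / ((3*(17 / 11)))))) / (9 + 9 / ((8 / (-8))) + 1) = 68 / 11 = 6.18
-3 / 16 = -0.19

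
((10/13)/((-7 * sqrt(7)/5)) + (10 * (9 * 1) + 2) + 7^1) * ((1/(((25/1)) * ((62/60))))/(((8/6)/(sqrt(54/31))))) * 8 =-1080 * sqrt(1302)/612157 + 10692 * sqrt(186)/4805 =30.28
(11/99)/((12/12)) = 1/9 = 0.11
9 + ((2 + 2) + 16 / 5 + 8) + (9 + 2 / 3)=508 / 15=33.87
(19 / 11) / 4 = 19 / 44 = 0.43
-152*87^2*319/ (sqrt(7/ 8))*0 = 0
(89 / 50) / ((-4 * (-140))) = 89 / 28000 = 0.00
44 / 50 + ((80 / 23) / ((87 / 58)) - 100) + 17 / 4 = -638603 / 6900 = -92.55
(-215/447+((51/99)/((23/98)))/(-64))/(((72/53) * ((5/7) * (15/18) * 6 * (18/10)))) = -691824847/11725274880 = -0.06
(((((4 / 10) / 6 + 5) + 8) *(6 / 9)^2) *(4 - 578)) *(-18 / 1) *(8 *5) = 7200256 / 3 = 2400085.33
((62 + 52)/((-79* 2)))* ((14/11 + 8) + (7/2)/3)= -13091/1738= -7.53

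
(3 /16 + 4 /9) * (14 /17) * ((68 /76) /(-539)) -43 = -647077 /15048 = -43.00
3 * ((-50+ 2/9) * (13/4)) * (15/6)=-3640/3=-1213.33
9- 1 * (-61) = 70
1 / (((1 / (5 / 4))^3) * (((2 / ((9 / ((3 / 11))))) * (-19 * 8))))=-0.21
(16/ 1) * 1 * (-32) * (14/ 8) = -896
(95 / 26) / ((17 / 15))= 1425 / 442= 3.22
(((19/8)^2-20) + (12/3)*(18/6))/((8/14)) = -4.13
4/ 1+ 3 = 7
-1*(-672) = 672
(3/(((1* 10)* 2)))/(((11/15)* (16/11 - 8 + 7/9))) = -0.04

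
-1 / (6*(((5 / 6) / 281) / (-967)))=271727 / 5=54345.40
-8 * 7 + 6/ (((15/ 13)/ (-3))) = -358/ 5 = -71.60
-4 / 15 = -0.27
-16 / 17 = -0.94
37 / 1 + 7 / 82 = 3041 / 82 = 37.09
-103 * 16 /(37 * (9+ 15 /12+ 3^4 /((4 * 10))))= -65920 /18167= -3.63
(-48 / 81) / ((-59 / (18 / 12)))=8 / 531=0.02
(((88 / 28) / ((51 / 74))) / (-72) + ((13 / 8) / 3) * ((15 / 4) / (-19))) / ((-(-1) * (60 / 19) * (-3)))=332573 / 18506880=0.02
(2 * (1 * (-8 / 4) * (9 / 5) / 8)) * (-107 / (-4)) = -963 / 40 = -24.08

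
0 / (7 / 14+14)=0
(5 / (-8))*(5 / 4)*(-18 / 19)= 225 / 304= 0.74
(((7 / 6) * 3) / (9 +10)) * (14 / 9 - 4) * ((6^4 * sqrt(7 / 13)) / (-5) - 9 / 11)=7 / 19 +11088 * sqrt(91) / 1235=86.01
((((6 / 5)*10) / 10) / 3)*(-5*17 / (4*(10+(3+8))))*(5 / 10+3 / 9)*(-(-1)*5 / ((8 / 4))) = -425 / 504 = -0.84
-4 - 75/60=-5.25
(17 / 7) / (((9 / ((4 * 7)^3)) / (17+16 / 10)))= 1652672 / 15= 110178.13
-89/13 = -6.85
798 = 798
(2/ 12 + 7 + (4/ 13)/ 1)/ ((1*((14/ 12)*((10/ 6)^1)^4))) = 47223/ 56875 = 0.83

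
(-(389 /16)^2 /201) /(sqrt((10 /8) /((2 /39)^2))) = -151321*sqrt(5) /2508480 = -0.13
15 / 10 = 3 / 2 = 1.50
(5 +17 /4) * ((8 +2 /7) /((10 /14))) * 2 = 1073 /5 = 214.60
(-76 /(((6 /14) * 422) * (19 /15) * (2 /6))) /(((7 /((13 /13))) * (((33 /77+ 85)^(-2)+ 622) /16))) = -171649920 /46932674507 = -0.00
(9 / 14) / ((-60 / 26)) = -39 / 140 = -0.28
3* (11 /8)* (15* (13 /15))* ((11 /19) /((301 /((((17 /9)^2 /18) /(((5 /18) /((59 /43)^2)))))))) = 1582452157 /11420385480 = 0.14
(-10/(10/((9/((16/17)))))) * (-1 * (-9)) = -1377/16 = -86.06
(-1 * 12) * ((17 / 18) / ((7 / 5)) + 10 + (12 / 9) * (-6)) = -674 / 21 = -32.10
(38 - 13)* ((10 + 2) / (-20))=-15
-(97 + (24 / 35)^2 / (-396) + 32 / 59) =-77547681 / 795025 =-97.54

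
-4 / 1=-4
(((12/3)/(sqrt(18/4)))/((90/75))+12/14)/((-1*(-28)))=3/98+5*sqrt(2)/126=0.09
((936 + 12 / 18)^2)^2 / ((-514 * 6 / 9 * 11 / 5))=-1021046967.90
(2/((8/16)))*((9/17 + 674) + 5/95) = 871560/323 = 2698.33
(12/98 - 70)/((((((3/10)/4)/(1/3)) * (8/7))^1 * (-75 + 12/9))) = 17120/4641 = 3.69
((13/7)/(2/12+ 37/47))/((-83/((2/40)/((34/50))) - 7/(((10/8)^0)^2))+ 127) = -705/365302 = -0.00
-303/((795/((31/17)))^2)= -97061/60885075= -0.00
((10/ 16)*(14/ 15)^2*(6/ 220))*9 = 147/ 1100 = 0.13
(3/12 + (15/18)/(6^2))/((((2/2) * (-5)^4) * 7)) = 59/945000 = 0.00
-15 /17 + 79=1328 /17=78.12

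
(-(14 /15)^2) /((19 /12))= -784 /1425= -0.55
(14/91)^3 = 8/2197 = 0.00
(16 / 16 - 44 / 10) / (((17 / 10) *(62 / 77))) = -77 / 31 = -2.48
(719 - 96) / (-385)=-89 / 55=-1.62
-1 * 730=-730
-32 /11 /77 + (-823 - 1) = -697960 /847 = -824.04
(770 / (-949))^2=592900 / 900601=0.66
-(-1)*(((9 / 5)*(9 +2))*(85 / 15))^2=314721 / 25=12588.84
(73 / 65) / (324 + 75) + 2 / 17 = 53111 / 440895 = 0.12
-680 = -680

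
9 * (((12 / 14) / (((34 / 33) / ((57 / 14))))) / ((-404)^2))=50787 / 271917856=0.00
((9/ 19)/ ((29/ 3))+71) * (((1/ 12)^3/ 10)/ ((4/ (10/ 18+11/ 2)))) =1066783/ 171383040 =0.01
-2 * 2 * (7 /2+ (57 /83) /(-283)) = -328618 /23489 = -13.99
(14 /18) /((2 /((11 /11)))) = 7 /18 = 0.39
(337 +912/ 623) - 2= 209617/ 623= 336.46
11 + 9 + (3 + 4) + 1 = 28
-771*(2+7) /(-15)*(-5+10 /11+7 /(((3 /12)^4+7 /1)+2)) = -194322069 /126775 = -1532.81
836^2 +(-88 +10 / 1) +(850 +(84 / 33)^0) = 699669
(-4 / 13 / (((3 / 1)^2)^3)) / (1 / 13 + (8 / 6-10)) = 4 / 81405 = 0.00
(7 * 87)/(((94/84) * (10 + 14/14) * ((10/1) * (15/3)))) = 12789/12925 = 0.99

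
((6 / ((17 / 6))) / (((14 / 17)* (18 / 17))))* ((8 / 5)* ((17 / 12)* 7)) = 578 / 15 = 38.53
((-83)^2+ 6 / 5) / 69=34451 / 345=99.86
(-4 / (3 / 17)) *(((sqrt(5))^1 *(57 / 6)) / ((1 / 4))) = -2584 *sqrt(5) / 3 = -1926.00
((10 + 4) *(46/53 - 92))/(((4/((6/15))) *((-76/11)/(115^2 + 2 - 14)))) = 491404683/2014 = 243994.38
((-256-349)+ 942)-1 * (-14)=351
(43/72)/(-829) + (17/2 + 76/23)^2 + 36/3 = 4778613455/31574952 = 151.34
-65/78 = -5/6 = -0.83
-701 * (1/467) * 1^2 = -701/467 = -1.50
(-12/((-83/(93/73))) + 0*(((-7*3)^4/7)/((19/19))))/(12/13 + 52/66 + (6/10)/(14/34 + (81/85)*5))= 19150560/189943591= 0.10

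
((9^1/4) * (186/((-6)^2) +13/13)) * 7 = 777/8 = 97.12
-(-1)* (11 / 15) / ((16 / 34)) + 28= 3547 / 120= 29.56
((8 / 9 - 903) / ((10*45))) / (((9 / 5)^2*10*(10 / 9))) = -8119 / 145800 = -0.06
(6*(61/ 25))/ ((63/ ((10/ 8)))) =61/ 210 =0.29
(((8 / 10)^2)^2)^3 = 16777216 / 244140625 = 0.07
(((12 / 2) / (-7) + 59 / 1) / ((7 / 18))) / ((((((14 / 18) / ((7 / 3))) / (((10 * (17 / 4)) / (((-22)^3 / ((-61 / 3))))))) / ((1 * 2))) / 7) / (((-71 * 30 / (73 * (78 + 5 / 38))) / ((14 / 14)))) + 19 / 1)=768632747850 / 93640422967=8.21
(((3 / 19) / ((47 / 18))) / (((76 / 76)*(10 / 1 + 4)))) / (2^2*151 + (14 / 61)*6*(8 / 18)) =0.00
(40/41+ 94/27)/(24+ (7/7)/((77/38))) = 189959/1043901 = 0.18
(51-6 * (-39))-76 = 209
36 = 36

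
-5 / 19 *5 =-25 / 19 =-1.32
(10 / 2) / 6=5 / 6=0.83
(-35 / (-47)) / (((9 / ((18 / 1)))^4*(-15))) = -112 / 141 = -0.79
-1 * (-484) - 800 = -316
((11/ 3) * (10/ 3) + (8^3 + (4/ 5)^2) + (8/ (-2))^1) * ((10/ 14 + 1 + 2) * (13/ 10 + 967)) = 1873303.30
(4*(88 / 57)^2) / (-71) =-30976 / 230679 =-0.13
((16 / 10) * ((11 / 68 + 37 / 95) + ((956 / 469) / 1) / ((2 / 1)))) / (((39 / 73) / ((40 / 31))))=6.07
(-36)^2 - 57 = 1239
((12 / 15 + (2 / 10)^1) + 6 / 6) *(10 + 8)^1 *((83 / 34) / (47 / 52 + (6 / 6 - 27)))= -8632 / 2465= -3.50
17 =17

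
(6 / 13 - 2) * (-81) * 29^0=1620 / 13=124.62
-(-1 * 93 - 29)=122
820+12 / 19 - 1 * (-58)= 16694 / 19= 878.63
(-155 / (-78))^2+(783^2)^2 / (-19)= -2286842493310889 / 115596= -19783059044.52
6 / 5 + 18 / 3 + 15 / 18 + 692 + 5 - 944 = -7169 / 30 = -238.97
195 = 195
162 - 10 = 152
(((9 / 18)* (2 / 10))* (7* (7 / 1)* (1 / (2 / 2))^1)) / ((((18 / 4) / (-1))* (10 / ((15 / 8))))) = -49 / 240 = -0.20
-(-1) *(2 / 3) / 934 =1 / 1401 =0.00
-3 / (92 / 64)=-48 / 23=-2.09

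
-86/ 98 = -43/ 49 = -0.88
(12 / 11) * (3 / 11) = 36 / 121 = 0.30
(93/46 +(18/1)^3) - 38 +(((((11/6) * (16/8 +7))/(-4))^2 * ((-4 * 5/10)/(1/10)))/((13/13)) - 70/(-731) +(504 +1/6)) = 4809840173/807024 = 5959.97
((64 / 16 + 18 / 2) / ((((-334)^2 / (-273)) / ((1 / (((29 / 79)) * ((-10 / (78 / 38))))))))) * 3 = 32803407 / 614673560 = 0.05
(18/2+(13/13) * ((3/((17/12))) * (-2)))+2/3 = 277/51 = 5.43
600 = 600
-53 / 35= -1.51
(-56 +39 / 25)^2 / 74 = 1852321 / 46250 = 40.05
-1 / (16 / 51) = -51 / 16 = -3.19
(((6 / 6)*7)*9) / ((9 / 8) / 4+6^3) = 224 / 769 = 0.29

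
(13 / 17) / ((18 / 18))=13 / 17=0.76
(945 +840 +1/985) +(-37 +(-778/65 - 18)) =1718.03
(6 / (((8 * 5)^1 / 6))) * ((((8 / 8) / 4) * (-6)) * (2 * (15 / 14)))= -81 / 28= -2.89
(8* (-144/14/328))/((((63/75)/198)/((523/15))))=-4142160/2009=-2061.80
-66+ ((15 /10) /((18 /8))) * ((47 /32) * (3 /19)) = -20017 /304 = -65.85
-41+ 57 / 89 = -3592 / 89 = -40.36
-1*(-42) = 42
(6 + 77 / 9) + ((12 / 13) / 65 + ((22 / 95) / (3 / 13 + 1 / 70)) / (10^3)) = 23475138071 / 1611119250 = 14.57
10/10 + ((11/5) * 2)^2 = 509/25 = 20.36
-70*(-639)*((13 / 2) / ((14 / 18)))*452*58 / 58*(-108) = -18248153040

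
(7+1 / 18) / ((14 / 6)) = 3.02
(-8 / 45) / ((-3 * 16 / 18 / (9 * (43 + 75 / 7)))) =1128 / 35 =32.23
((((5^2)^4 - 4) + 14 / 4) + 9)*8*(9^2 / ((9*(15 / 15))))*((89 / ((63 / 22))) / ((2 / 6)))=18356649432 / 7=2622378490.29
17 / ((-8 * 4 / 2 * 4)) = -17 / 64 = -0.27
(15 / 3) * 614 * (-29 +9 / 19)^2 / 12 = 225463870 / 1083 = 208184.55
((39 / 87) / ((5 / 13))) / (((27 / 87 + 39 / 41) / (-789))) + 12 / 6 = -1817327 / 2500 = -726.93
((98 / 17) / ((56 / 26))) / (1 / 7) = 637 / 34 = 18.74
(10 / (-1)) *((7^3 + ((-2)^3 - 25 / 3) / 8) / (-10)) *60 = 40915 / 2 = 20457.50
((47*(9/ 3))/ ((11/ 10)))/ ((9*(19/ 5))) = 2350/ 627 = 3.75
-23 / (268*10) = -23 / 2680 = -0.01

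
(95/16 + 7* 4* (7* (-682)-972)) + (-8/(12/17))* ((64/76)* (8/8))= -146733145/912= -160891.61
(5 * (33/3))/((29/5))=9.48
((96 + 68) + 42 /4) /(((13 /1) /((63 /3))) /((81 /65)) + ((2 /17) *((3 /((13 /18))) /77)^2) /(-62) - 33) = -44782720271289 /8341452471112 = -5.37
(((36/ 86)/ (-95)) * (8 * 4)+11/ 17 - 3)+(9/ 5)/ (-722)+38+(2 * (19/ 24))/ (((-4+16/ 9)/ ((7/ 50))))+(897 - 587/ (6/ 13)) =-339.43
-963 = -963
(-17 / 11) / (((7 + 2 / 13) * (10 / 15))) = -221 / 682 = -0.32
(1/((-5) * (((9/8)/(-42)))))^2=12544/225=55.75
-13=-13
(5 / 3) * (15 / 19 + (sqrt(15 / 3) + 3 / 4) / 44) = 5 * sqrt(5) / 132 + 4495 / 3344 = 1.43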